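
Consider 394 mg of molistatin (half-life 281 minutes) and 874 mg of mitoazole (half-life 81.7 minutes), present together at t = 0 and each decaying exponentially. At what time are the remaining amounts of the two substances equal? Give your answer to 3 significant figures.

Set 394·(1/2)^(t/281) = 874·(1/2)^(t/81.7).
Taking log₂: log₂(394/874) = t·(1/281 − 1/81.7).
log₂(0.4508) = -1.1494; 1/281 − 1/81.7 = -0.0086812.
t = -1.1494 / -0.0086812 ≈ 132.41 minutes.

132 minutes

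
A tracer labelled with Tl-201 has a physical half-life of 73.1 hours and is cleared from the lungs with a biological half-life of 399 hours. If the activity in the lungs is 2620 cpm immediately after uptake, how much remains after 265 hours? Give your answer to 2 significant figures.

1/t_eff = 1/t_phys + 1/t_biol = 1/73.1 + 1/399 = 0.016186 per hour.
t_eff = 73.1 × 399 / (73.1 + 399) ≈ 61.781 hours.
Remaining = 2620 × (1/2)^(265/61.781) = 2620 × (1/2)^4.2893 ≈ 133.99 cpm.

130 cpm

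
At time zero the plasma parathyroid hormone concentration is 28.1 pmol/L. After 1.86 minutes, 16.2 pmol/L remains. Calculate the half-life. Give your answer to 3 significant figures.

2.34 minutes

A/A₀ = 16.2/28.1 ≈ 0.57651.
n = log₂(1.7346) ≈ 0.79458 half-lives elapsed in 1.86 minutes.
t½ = 1.86/0.79458 ≈ 2.3409 minutes.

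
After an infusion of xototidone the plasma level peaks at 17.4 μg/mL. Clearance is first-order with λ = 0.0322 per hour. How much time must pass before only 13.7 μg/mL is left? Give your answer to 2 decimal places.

t½ = ln 2 / λ = 0.69315 / 0.0322 ≈ 21.526 hours.
Fraction remaining = 13.7/17.4 ≈ 0.78736.
n = log₂(17.4/13.7) = ln(1.2701)/ln 2 ≈ 0.34491 half-lives.
t = n × t½ = 0.34491 × 21.526 ≈ 7.4247 hours.

7.42 hours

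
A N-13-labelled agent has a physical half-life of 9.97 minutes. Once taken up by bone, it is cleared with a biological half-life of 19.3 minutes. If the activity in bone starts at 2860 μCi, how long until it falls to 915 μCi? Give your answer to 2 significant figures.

11 minutes

1/t_eff = 1/t_phys + 1/t_biol = 1/9.97 + 1/19.3 = 0.15211 per minute.
t_eff = 9.97 × 19.3 / (9.97 + 19.3) ≈ 6.574 minutes.
n = log₂(2860/915) ≈ 1.6442; t = 1.6442 × 6.574 ≈ 10.809 minutes.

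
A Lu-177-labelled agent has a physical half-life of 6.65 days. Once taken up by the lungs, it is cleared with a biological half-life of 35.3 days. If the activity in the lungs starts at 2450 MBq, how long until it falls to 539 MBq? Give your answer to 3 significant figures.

12.2 days

1/t_eff = 1/t_phys + 1/t_biol = 1/6.65 + 1/35.3 = 0.1787 per day.
t_eff = 6.65 × 35.3 / (6.65 + 35.3) ≈ 5.5958 days.
n = log₂(2450/539) ≈ 2.1844; t = 2.1844 × 5.5958 ≈ 12.224 days.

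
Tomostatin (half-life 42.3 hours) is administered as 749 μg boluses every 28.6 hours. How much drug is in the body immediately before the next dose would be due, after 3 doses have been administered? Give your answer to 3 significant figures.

The 3 doses were given 85.8, 57.2, 28.6 hours ago.
Total = 749·(1/2)^(85.8/42.3) + 749·(1/2)^(57.2/42.3) + 749·(1/2)^(28.6/42.3)
      = 183.6 + 293.37 + 468.76 ≈ 945.73 μg.

946 μg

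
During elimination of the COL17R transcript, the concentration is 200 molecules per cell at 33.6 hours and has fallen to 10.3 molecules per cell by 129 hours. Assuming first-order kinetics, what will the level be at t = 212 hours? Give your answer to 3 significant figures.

Over Δt = 129 − 33.6 = 95.4 hours, the level fell by a factor of 200/10.3 ≈ 19.417.
n = log₂(19.417) ≈ 4.2793 half-lives, so t½ = 95.4/4.2793 ≈ 22.293 hours.
From t = 129 to t = 212: 10.3 × (1/2)^((212−129)/22.293) ≈ 0.77998 molecules per cell.

0.780 molecules per cell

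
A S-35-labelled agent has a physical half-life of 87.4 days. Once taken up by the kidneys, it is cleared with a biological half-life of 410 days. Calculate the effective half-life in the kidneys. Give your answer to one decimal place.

72.0 days

1/t_eff = 1/t_phys + 1/t_biol = 1/87.4 + 1/410 = 0.013881 per day.
t_eff = 87.4 × 410 / (87.4 + 410) ≈ 72.043 days.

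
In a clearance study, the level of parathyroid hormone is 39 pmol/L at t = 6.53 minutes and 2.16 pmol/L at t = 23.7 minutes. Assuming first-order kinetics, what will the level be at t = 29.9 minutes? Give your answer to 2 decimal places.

Over Δt = 23.7 − 6.53 = 17.17 minutes, the level fell by a factor of 39/2.16 ≈ 18.056.
n = log₂(18.056) ≈ 4.1744 half-lives, so t½ = 17.17/4.1744 ≈ 4.1132 minutes.
From t = 23.7 to t = 29.9: 2.16 × (1/2)^((29.9−23.7)/4.1132) ≈ 0.7598 pmol/L.

0.76 pmol/L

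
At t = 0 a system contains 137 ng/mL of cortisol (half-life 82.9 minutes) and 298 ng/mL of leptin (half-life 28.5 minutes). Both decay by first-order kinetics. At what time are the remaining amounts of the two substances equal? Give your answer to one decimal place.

48.7 minutes

Set 137·(1/2)^(t/82.9) = 298·(1/2)^(t/28.5).
Taking log₂: log₂(137/298) = t·(1/82.9 − 1/28.5).
log₂(0.45973) = -1.1211; 1/82.9 − 1/28.5 = -0.023025.
t = -1.1211 / -0.023025 ≈ 48.692 minutes.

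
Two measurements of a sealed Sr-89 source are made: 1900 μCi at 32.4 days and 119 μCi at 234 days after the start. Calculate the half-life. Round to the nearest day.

50 days

Over Δt = 234 − 32.4 = 201.6 days, the level fell by a factor of 1900/119 ≈ 15.966.
n = log₂(15.966) ≈ 3.997 half-lives, so t½ = 201.6/3.997 ≈ 50.438 days.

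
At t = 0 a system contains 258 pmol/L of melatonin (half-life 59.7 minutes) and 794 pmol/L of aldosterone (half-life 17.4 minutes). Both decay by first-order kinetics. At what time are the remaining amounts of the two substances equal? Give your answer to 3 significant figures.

39.8 minutes

Set 258·(1/2)^(t/59.7) = 794·(1/2)^(t/17.4).
Taking log₂: log₂(258/794) = t·(1/59.7 − 1/17.4).
log₂(0.32494) = -1.6218; 1/59.7 − 1/17.4 = -0.040721.
t = -1.6218 / -0.040721 ≈ 39.826 minutes.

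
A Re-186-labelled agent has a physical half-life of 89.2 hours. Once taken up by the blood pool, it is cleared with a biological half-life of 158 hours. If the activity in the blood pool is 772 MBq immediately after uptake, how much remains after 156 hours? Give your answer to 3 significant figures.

116 MBq

1/t_eff = 1/t_phys + 1/t_biol = 1/89.2 + 1/158 = 0.01754 per hour.
t_eff = 89.2 × 158 / (89.2 + 158) ≈ 57.013 hours.
Remaining = 772 × (1/2)^(156/57.013) = 772 × (1/2)^2.7362 ≈ 115.86 MBq.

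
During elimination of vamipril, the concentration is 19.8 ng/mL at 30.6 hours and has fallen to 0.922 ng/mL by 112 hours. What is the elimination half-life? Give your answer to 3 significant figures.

18.4 hours

Over Δt = 112 − 30.6 = 81.4 hours, the level fell by a factor of 19.8/0.922 ≈ 21.475.
n = log₂(21.475) ≈ 4.4246 half-lives, so t½ = 81.4/4.4246 ≈ 18.397 hours.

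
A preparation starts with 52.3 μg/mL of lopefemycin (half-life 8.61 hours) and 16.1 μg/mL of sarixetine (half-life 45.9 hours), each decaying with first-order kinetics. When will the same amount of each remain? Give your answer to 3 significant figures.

Set 52.3·(1/2)^(t/8.61) = 16.1·(1/2)^(t/45.9).
Taking log₂: log₂(52.3/16.1) = t·(1/8.61 − 1/45.9).
log₂(3.2484) = 1.6998; 1/8.61 − 1/45.9 = 0.094358.
t = 1.6998 / 0.094358 ≈ 18.014 hours.

18.0 hours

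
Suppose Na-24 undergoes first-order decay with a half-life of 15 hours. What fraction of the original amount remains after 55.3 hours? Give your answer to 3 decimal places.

0.078

n = 55.3/15 ≈ 3.6867 half-lives.
Fraction remaining = (1/2)^3.6867 ≈ 0.077661.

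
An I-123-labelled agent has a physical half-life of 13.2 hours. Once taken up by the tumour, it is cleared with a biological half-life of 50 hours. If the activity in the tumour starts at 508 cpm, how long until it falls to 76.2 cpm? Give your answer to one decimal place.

1/t_eff = 1/t_phys + 1/t_biol = 1/13.2 + 1/50 = 0.095758 per hour.
t_eff = 13.2 × 50 / (13.2 + 50) ≈ 10.443 hours.
n = log₂(508/76.2) ≈ 2.737; t = 2.737 × 10.443 ≈ 28.582 hours.

28.6 hours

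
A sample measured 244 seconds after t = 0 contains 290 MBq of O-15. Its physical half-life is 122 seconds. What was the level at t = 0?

Number of half-lives elapsed: n = 244/122 ≈ 2.
A₀ = A × 2^n = 290 × 2^2 = 290 × 4 ≈ 1160 MBq.

1160 MBq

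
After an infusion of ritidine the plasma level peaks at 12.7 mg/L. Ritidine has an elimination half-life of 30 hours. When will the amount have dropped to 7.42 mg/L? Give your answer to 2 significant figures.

23 hours

Fraction remaining = 7.42/12.7 ≈ 0.58425.
n = log₂(12.7/7.42) = ln(1.7116)/ln 2 ≈ 0.77534 half-lives.
t = n × t½ = 0.77534 × 30 ≈ 23.26 hours.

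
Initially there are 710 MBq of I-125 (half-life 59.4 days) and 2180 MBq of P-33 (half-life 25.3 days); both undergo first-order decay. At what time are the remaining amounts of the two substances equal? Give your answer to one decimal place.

Set 710·(1/2)^(t/59.4) = 2180·(1/2)^(t/25.3).
Taking log₂: log₂(710/2180) = t·(1/59.4 − 1/25.3).
log₂(0.32569) = -1.6184; 1/59.4 − 1/25.3 = -0.022691.
t = -1.6184 / -0.022691 ≈ 71.326 days.

71.3 days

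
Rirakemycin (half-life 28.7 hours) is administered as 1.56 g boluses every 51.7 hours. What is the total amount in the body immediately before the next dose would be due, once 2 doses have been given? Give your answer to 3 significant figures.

0.576 g

The 2 doses were given 103.4, 51.7 hours ago.
Total = 1.56·(1/2)^(103.4/28.7) + 1.56·(1/2)^(51.7/28.7)
      = 0.1284 + 0.44756 ≈ 0.57596 g.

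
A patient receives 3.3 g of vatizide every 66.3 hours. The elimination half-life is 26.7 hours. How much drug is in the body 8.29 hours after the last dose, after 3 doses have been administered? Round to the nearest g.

The 3 doses were given 140.89, 74.59, 8.29 hours ago.
Total = 3.3·(1/2)^(140.89/26.7) + 3.3·(1/2)^(74.59/26.7) + 3.3·(1/2)^(8.29/26.7)
      = 0.085123 + 0.47593 + 2.661 ≈ 3.2221 g.

3 g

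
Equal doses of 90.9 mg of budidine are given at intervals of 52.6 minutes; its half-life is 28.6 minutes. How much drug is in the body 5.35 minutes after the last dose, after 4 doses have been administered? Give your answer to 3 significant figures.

The 4 doses were given 163.15, 110.55, 57.95, 5.35 minutes ago.
Total = 90.9·(1/2)^(163.15/28.6) + 90.9·(1/2)^(110.55/28.6) + 90.9·(1/2)^(57.95/28.6) + 90.9·(1/2)^(5.35/28.6)
      = 1.7431 + 6.2369 + 22.316 + 79.846 ≈ 110.14 mg.

110 mg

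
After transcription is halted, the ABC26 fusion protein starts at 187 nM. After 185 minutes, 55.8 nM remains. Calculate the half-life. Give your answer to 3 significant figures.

A/A₀ = 55.8/187 ≈ 0.2984.
n = log₂(3.3513) ≈ 1.7447 half-lives elapsed in 185 minutes.
t½ = 185/1.7447 ≈ 106.04 minutes.

106 minutes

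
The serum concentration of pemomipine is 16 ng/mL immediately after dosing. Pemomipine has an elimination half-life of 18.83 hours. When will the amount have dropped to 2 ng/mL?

2/16 = 1/8, so 3 half-lives have elapsed.
t = 3 × 18.83 = 56.49 hours.

56.49 hours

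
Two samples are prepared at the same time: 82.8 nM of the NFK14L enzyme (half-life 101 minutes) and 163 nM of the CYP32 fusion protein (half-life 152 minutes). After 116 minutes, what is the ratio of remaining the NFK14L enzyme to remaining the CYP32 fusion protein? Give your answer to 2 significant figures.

NFK14L enzyme: 82.8 × (1/2)^(116/101) = 82.8 × (1/2)^1.1485 ≈ 37.35 nM.
CYP32 fusion protein: 163 × (1/2)^(116/152) = 163 × (1/2)^0.76316 ≈ 96.04 nM.
Ratio ≈ 37.35 / 96.04 ≈ 0.3889.

0.39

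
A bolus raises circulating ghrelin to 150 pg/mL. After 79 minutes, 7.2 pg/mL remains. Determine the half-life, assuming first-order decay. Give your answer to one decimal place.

A/A₀ = 7.2/150 ≈ 0.048.
n = log₂(20.833) ≈ 4.3808 half-lives elapsed in 79 minutes.
t½ = 79/4.3808 ≈ 18.033 minutes.

18.0 minutes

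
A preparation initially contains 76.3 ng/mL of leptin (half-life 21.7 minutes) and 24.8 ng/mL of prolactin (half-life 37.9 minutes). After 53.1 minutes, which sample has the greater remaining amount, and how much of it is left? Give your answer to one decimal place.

leptin, 14.0 ng/mL

leptin: 76.3 × (1/2)^2.447 ≈ 13.993 ng/mL.
prolactin: 24.8 × (1/2)^1.4011 ≈ 9.3906 ng/mL.
Leptin has more remaining, at ≈ 13.993 ng/mL.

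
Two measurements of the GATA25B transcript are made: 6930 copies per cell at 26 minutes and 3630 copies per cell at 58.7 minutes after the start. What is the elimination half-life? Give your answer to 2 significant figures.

35 minutes

Over Δt = 58.7 − 26 = 32.7 minutes, the level fell by a factor of 6930/3630 ≈ 1.9091.
n = log₂(1.9091) ≈ 0.93289 half-lives, so t½ = 32.7/0.93289 ≈ 35.053 minutes.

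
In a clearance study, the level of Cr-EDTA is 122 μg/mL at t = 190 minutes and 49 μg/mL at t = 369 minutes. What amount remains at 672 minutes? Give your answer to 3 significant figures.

10.5 μg/mL

Over Δt = 369 − 190 = 179 minutes, the level fell by a factor of 122/49 ≈ 2.4898.
n = log₂(2.4898) ≈ 1.316 half-lives, so t½ = 179/1.316 ≈ 136.02 minutes.
From t = 369 to t = 672: 49 × (1/2)^((672−369)/136.02) ≈ 10.462 μg/mL.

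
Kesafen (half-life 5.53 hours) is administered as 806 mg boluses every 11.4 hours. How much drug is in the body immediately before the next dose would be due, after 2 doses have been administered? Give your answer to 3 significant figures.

The 2 doses were given 22.8, 11.4 hours ago.
Total = 806·(1/2)^(22.8/5.53) + 806·(1/2)^(11.4/5.53)
      = 46.259 + 193.09 ≈ 239.35 mg.

239 mg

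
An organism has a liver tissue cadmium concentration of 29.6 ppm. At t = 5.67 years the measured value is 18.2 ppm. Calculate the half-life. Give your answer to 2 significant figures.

A/A₀ = 18.2/29.6 ≈ 0.61486.
n = log₂(1.6264) ≈ 0.70166 half-lives elapsed in 5.67 years.
t½ = 5.67/0.70166 ≈ 8.0809 years.

8.1 years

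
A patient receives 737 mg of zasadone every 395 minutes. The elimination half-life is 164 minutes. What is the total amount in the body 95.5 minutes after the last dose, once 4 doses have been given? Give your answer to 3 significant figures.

606 mg

The 4 doses were given 1280.5, 885.5, 490.5, 95.5 minutes ago.
Total = 737·(1/2)^(1280.5/164) + 737·(1/2)^(885.5/164) + 737·(1/2)^(490.5/164) + 737·(1/2)^(95.5/164)
      = 3.2889 + 17.462 + 92.711 + 492.24 ≈ 605.7 mg.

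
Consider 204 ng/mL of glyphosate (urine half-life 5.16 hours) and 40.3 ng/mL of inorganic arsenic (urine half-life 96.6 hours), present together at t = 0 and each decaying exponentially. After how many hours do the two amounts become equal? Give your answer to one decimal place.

12.8 hours

Set 204·(1/2)^(t/5.16) = 40.3·(1/2)^(t/96.6).
Taking log₂: log₂(204/40.3) = t·(1/5.16 − 1/96.6).
log₂(5.062) = 2.3397; 1/5.16 − 1/96.6 = 0.18345.
t = 2.3397 / 0.18345 ≈ 12.754 hours.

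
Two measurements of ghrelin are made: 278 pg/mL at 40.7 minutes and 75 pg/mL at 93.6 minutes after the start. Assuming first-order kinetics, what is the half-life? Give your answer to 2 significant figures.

28 minutes

Over Δt = 93.6 − 40.7 = 52.9 minutes, the level fell by a factor of 278/75 ≈ 3.7067.
n = log₂(3.7067) ≈ 1.8901 half-lives, so t½ = 52.9/1.8901 ≈ 27.988 minutes.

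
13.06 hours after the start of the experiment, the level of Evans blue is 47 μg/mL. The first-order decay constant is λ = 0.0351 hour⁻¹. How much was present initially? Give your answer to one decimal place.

74.3 μg/mL

t½ = ln 2 / λ = 0.69315 / 0.0351 ≈ 19.748 hours.
Number of half-lives elapsed: n = 13.06/19.748 ≈ 0.66134.
A₀ = A × 2^n = 47 × 2^0.66134 = 47 × 1.5816 ≈ 74.333 μg/mL.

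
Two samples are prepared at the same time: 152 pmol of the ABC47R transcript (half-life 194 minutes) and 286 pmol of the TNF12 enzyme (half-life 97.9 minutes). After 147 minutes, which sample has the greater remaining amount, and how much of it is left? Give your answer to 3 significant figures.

TNF12 enzyme, 101 pmol

ABC47R transcript: 152 × (1/2)^0.75773 ≈ 89.897 pmol.
TNF12 enzyme: 286 × (1/2)^1.5015 ≈ 101.01 pmol.
TNF12 enzyme has more remaining, at ≈ 101.01 pmol.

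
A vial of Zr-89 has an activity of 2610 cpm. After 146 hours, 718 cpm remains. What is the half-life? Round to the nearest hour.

78 hours

A/A₀ = 718/2610 ≈ 0.2751.
n = log₂(3.6351) ≈ 1.862 half-lives elapsed in 146 hours.
t½ = 146/1.862 ≈ 78.411 hours.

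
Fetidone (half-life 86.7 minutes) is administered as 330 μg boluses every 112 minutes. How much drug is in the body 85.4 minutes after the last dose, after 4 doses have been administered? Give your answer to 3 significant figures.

274 μg

The 4 doses were given 421.4, 309.4, 197.4, 85.4 minutes ago.
Total = 330·(1/2)^(421.4/86.7) + 330·(1/2)^(309.4/86.7) + 330·(1/2)^(197.4/86.7) + 330·(1/2)^(85.4/86.7)
      = 11.36 + 27.813 + 68.096 + 166.72 ≈ 273.99 μg.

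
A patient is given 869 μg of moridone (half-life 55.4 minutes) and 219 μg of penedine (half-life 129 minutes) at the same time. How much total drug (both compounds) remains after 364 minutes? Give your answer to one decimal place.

40.1 μg

moridone: 869 × (1/2)^(364/55.4) = 869 × (1/2)^6.5704 ≈ 9.1439 μg.
penedine: 219 × (1/2)^(364/129) = 219 × (1/2)^2.8217 ≈ 30.976 μg.
Total = 9.1439 + 30.976 ≈ 40.12 μg.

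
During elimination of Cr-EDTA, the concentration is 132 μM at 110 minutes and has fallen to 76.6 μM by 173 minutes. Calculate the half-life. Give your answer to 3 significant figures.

Over Δt = 173 − 110 = 63 minutes, the level fell by a factor of 132/76.6 ≈ 1.7232.
n = log₂(1.7232) ≈ 0.78512 half-lives, so t½ = 63/0.78512 ≈ 80.242 minutes.

80.2 minutes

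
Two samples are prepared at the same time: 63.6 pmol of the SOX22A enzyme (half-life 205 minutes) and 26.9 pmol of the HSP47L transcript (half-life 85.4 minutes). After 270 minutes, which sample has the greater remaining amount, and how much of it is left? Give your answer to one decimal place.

SOX22A enzyme: 63.6 × (1/2)^1.3171 ≈ 25.526 pmol.
HSP47L transcript: 26.9 × (1/2)^3.1616 ≈ 3.0062 pmol.
SOX22A enzyme has more remaining, at ≈ 25.526 pmol.

SOX22A enzyme, 25.5 pmol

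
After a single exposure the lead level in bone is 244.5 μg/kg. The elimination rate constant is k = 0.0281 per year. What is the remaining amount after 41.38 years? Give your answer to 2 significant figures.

76 μg/kg

t½ = ln 2 / k = 0.69315 / 0.0281 ≈ 24.667 years.
Number of half-lives: n = 41.38/24.667 ≈ 1.6775.
Remaining = 244.5 × (1/2)^1.6775 = 244.5 × 0.31262 ≈ 76.435 μg/kg.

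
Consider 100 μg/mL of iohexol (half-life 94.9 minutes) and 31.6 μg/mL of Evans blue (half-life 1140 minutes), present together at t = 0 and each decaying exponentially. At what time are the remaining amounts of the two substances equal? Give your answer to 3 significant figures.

Set 100·(1/2)^(t/94.9) = 31.6·(1/2)^(t/1140).
Taking log₂: log₂(100/31.6) = t·(1/94.9 − 1/1140).
log₂(3.1646) = 1.662; 1/94.9 − 1/1140 = 0.0096602.
t = 1.662 / 0.0096602 ≈ 172.05 minutes.

172 minutes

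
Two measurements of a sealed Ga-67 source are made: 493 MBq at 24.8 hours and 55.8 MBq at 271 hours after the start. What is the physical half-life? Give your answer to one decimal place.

78.3 hours

Over Δt = 271 − 24.8 = 246.2 hours, the level fell by a factor of 493/55.8 ≈ 8.8351.
n = log₂(8.8351) ≈ 3.1433 half-lives, so t½ = 246.2/3.1433 ≈ 78.327 hours.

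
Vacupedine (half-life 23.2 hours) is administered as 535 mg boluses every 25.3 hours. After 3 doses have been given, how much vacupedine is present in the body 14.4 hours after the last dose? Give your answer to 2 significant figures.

The 3 doses were given 65, 39.7, 14.4 hours ago.
Total = 535·(1/2)^(65/23.2) + 535·(1/2)^(39.7/23.2) + 535·(1/2)^(14.4/23.2)
      = 76.727 + 163.39 + 347.94 ≈ 588.06 mg.

590 mg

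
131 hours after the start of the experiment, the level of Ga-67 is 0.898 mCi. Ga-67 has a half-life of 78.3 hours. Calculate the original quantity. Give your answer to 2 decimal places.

Number of half-lives elapsed: n = 131/78.3 ≈ 1.6731.
A₀ = A × 2^n = 0.898 × 2^1.6731 = 0.898 × 3.1889 ≈ 2.8636 mCi.

2.86 mCi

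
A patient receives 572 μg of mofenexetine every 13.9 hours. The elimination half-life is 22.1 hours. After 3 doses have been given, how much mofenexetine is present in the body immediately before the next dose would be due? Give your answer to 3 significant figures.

The 3 doses were given 41.7, 27.8, 13.9 hours ago.
Total = 572·(1/2)^(41.7/22.1) + 572·(1/2)^(27.8/22.1) + 572·(1/2)^(13.9/22.1)
      = 154.66 + 239.18 + 369.88 ≈ 763.72 μg.

764 μg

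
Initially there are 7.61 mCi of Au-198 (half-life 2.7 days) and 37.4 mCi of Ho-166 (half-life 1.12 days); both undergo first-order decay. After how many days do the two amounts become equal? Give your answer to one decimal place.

Set 7.61·(1/2)^(t/2.7) = 37.4·(1/2)^(t/1.12).
Taking log₂: log₂(7.61/37.4) = t·(1/2.7 − 1/1.12).
log₂(0.20348) = -2.2971; 1/2.7 − 1/1.12 = -0.52249.
t = -2.2971 / -0.52249 ≈ 4.3964 days.

4.4 days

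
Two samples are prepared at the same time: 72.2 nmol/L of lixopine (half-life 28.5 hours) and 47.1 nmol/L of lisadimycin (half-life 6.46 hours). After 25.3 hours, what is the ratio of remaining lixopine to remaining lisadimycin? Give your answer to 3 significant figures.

lixopine: 72.2 × (1/2)^(25.3/28.5) = 72.2 × (1/2)^0.88772 ≈ 39.022 nmol/L.
lisadimycin: 47.1 × (1/2)^(25.3/6.46) = 47.1 × (1/2)^3.9164 ≈ 3.1194 nmol/L.
Ratio ≈ 39.022 / 3.1194 ≈ 12.51.

12.5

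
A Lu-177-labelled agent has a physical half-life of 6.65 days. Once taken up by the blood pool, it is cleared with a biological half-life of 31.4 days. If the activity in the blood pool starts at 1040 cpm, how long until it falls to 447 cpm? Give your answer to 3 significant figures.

6.69 days

1/t_eff = 1/t_phys + 1/t_biol = 1/6.65 + 1/31.4 = 0.18222 per day.
t_eff = 6.65 × 31.4 / (6.65 + 31.4) ≈ 5.4878 days.
n = log₂(1040/447) ≈ 1.2182; t = 1.2182 × 5.4878 ≈ 6.6854 days.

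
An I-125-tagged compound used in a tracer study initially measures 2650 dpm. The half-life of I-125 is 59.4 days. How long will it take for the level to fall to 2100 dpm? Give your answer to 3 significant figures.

Fraction remaining = 2100/2650 ≈ 0.79245.
n = log₂(2650/2100) = ln(1.2619)/ln 2 ≈ 0.3356 half-lives.
t = n × t½ = 0.3356 × 59.4 ≈ 19.935 days.

19.9 days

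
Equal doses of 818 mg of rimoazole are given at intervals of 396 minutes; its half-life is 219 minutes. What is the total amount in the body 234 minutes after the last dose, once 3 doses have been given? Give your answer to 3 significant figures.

533 mg

The 3 doses were given 1026, 630, 234 minutes ago.
Total = 818·(1/2)^(1026/219) + 818·(1/2)^(630/219) + 818·(1/2)^(234/219)
      = 31.802 + 111.37 + 390.04 ≈ 533.21 mg.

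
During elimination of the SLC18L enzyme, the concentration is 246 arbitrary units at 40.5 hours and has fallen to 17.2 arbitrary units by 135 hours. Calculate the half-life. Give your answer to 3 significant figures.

24.6 hours

Over Δt = 135 − 40.5 = 94.5 hours, the level fell by a factor of 246/17.2 ≈ 14.302.
n = log₂(14.302) ≈ 3.8382 half-lives, so t½ = 94.5/3.8382 ≈ 24.621 hours.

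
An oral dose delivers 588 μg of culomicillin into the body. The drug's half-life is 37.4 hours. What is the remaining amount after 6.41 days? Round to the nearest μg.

34 μg

Convert the elapsed time: 6.41 days = 153.84 hours.
Number of half-lives: n = 153.84/37.4 ≈ 4.1134.
Remaining = 588 × (1/2)^4.1134 = 588 × 0.057777 ≈ 33.973 μg.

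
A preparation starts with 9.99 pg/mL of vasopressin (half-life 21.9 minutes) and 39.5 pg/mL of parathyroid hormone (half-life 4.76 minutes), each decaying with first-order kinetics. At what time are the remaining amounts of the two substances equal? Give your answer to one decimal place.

Set 9.99·(1/2)^(t/21.9) = 39.5·(1/2)^(t/4.76).
Taking log₂: log₂(9.99/39.5) = t·(1/21.9 − 1/4.76).
log₂(0.25291) = -1.9833; 1/21.9 − 1/4.76 = -0.16442.
t = -1.9833 / -0.16442 ≈ 12.062 minutes.

12.1 minutes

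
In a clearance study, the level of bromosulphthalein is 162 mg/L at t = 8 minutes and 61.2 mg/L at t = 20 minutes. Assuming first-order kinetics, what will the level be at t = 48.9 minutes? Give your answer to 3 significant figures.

Over Δt = 20 − 8 = 12 minutes, the level fell by a factor of 162/61.2 ≈ 2.6471.
n = log₂(2.6471) ≈ 1.4044 half-lives, so t½ = 12/1.4044 ≈ 8.5446 minutes.
From t = 20 to t = 48.9: 61.2 × (1/2)^((48.9−20)/8.5446) ≈ 5.8694 mg/L.

5.87 mg/L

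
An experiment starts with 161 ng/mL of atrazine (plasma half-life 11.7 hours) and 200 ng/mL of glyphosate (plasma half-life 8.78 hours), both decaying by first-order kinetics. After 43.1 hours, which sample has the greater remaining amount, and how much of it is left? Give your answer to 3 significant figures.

atrazine, 12.5 ng/mL

atrazine: 161 × (1/2)^3.6838 ≈ 12.529 ng/mL.
glyphosate: 200 × (1/2)^4.9089 ≈ 6.6575 ng/mL.
Atrazine has more remaining, at ≈ 12.529 ng/mL.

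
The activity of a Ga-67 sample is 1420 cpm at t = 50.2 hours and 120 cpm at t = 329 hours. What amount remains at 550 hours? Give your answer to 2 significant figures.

17 cpm

Over Δt = 329 − 50.2 = 278.8 hours, the level fell by a factor of 1420/120 ≈ 11.833.
n = log₂(11.833) ≈ 3.5648 half-lives, so t½ = 278.8/3.5648 ≈ 78.209 hours.
From t = 329 to t = 550: 120 × (1/2)^((550−329)/78.209) ≈ 16.926 cpm.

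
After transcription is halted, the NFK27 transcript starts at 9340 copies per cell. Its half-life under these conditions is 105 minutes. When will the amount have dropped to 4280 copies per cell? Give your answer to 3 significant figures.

Fraction remaining = 4280/9340 ≈ 0.45824.
n = log₂(9340/4280) = ln(2.1822)/ln 2 ≈ 1.1258 half-lives.
t = n × t½ = 1.1258 × 105 ≈ 118.21 minutes.

118 minutes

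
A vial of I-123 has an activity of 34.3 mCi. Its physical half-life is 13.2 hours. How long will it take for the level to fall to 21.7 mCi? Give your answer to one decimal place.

Fraction remaining = 21.7/34.3 ≈ 0.63265.
n = log₂(34.3/21.7) = ln(1.5806)/ln 2 ≈ 0.66051 half-lives.
t = n × t½ = 0.66051 × 13.2 ≈ 8.7188 hours.

8.7 hours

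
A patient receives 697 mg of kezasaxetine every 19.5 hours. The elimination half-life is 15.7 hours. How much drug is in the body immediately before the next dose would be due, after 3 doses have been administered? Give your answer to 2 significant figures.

The 3 doses were given 58.5, 39, 19.5 hours ago.
Total = 697·(1/2)^(58.5/15.7) + 697·(1/2)^(39/15.7) + 697·(1/2)^(19.5/15.7)
      = 52.67 + 124.58 + 294.67 ≈ 471.92 mg.

470 mg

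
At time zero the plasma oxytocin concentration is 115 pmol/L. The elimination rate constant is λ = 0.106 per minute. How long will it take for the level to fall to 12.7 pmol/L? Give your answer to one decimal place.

t½ = ln 2 / λ = 0.69315 / 0.106 ≈ 6.5391 minutes.
Fraction remaining = 12.7/115 ≈ 0.11043.
n = log₂(115/12.7) = ln(9.0551)/ln 2 ≈ 3.1787 half-lives.
t = n × t½ = 3.1787 × 6.5391 ≈ 20.786 minutes.

20.8 minutes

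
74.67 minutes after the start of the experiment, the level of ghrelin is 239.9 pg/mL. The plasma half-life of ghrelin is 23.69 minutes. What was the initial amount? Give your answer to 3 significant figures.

Number of half-lives elapsed: n = 74.67/23.69 ≈ 3.152.
A₀ = A × 2^n = 239.9 × 2^3.152 = 239.9 × 8.8886 ≈ 2132.4 pg/mL.

2130 pg/mL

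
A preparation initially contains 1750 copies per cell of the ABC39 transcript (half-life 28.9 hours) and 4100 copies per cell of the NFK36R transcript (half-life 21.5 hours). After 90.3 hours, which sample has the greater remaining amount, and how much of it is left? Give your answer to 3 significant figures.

ABC39 transcript: 1750 × (1/2)^3.1246 ≈ 200.65 copies per cell.
NFK36R transcript: 4100 × (1/2)^4.2 ≈ 223.08 copies per cell.
NFK36R transcript has more remaining, at ≈ 223.08 copies per cell.

NFK36R transcript, 223 copies per cell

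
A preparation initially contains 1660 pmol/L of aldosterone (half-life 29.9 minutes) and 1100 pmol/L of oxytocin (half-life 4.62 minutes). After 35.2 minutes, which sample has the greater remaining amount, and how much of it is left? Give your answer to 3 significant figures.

aldosterone, 734 pmol/L

aldosterone: 1660 × (1/2)^1.1773 ≈ 734.04 pmol/L.
oxytocin: 1100 × (1/2)^7.619 ≈ 5.5954 pmol/L.
Aldosterone has more remaining, at ≈ 734.04 pmol/L.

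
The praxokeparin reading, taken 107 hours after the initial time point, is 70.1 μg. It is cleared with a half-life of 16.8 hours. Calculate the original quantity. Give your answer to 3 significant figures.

Number of half-lives elapsed: n = 107/16.8 ≈ 6.369.
A₀ = A × 2^n = 70.1 × 2^6.369 = 70.1 × 82.656 ≈ 5794.2 μg.

5790 μg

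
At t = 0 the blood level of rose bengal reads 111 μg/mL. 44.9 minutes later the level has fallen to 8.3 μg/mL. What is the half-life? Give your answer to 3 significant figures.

A/A₀ = 8.3/111 ≈ 0.074775.
n = log₂(13.373) ≈ 3.7413 half-lives elapsed in 44.9 minutes.
t½ = 44.9/3.7413 ≈ 12.001 minutes.

12.0 minutes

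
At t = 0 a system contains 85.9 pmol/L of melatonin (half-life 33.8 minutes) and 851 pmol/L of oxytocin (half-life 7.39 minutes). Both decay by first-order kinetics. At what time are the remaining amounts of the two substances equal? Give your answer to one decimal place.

Set 85.9·(1/2)^(t/33.8) = 851·(1/2)^(t/7.39).
Taking log₂: log₂(85.9/851) = t·(1/33.8 − 1/7.39).
log₂(0.10094) = -3.3084; 1/33.8 − 1/7.39 = -0.10573.
t = -3.3084 / -0.10573 ≈ 31.291 minutes.

31.3 minutes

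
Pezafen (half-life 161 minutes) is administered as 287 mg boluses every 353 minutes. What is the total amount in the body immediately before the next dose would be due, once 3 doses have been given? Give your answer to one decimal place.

79.5 mg

The 3 doses were given 1059, 706, 353 minutes ago.
Total = 287·(1/2)^(1059/161) + 287·(1/2)^(706/161) + 287·(1/2)^(353/161)
      = 3.0048 + 13.735 + 62.786 ≈ 79.526 mg.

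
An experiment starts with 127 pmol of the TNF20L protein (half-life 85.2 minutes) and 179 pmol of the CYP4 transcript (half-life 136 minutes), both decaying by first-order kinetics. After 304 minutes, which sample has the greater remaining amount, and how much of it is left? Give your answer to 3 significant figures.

TNF20L protein: 127 × (1/2)^3.5681 ≈ 10.708 pmol.
CYP4 transcript: 179 × (1/2)^2.2353 ≈ 38.016 pmol.
CYP4 transcript has more remaining, at ≈ 38.016 pmol.

CYP4 transcript, 38.0 pmol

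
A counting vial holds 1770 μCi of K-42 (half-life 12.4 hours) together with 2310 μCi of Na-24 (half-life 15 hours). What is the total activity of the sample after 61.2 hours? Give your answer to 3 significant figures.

K-42: 1770 × (1/2)^(61.2/12.4) = 1770 × (1/2)^4.9355 ≈ 57.842 μCi.
Na-24: 2310 × (1/2)^(61.2/15) = 2310 × (1/2)^4.08 ≈ 136.59 μCi.
Total = 57.842 + 136.59 ≈ 194.43 μCi.

194 μCi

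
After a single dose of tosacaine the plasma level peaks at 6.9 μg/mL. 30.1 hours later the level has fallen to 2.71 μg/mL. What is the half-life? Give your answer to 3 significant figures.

22.3 hours

A/A₀ = 2.71/6.9 ≈ 0.39275.
n = log₂(2.5461) ≈ 1.3483 half-lives elapsed in 30.1 hours.
t½ = 30.1/1.3483 ≈ 22.324 hours.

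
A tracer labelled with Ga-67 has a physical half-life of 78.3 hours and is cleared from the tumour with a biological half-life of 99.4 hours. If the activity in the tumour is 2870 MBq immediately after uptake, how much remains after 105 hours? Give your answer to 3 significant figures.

1/t_eff = 1/t_phys + 1/t_biol = 1/78.3 + 1/99.4 = 0.022832 per hour.
t_eff = 78.3 × 99.4 / (78.3 + 99.4) ≈ 43.799 hours.
Remaining = 2870 × (1/2)^(105/43.799) = 2870 × (1/2)^2.3973 ≈ 544.77 MBq.

545 MBq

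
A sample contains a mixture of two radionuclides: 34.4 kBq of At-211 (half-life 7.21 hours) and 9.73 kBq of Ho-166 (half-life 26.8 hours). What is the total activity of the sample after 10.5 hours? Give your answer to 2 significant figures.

At-211: 34.4 × (1/2)^(10.5/7.21) = 34.4 × (1/2)^1.4563 ≈ 12.536 kBq.
Ho-166: 9.73 × (1/2)^(10.5/26.8) = 9.73 × (1/2)^0.39179 ≈ 7.416 kBq.
Total = 12.536 + 7.416 ≈ 19.952 kBq.

20 kBq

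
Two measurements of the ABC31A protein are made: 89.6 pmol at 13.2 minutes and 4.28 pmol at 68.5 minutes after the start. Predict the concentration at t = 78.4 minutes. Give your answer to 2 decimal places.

Over Δt = 68.5 − 13.2 = 55.3 minutes, the level fell by a factor of 89.6/4.28 ≈ 20.935.
n = log₂(20.935) ≈ 4.3878 half-lives, so t½ = 55.3/4.3878 ≈ 12.603 minutes.
From t = 68.5 to t = 78.4: 4.28 × (1/2)^((78.4−68.5)/12.603) ≈ 2.483 pmol.

2.48 pmol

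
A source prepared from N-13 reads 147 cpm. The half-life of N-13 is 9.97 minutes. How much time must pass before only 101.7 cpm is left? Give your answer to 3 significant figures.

5.30 minutes

Fraction remaining = 101.7/147 ≈ 0.69184.
n = log₂(147/101.7) = ln(1.4454)/ln 2 ≈ 0.5315 half-lives.
t = n × t½ = 0.5315 × 9.97 ≈ 5.299 minutes.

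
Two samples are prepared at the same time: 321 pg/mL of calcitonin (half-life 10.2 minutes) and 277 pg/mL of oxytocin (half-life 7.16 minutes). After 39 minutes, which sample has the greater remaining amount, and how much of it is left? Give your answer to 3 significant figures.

calcitonin, 22.7 pg/mL

calcitonin: 321 × (1/2)^3.8235 ≈ 22.673 pg/mL.
oxytocin: 277 × (1/2)^5.4469 ≈ 6.3503 pg/mL.
Calcitonin has more remaining, at ≈ 22.673 pg/mL.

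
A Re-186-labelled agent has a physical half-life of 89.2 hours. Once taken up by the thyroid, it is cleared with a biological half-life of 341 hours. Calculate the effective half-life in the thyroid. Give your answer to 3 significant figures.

1/t_eff = 1/t_phys + 1/t_biol = 1/89.2 + 1/341 = 0.014143 per hour.
t_eff = 89.2 × 341 / (89.2 + 341) ≈ 70.705 hours.

70.7 hours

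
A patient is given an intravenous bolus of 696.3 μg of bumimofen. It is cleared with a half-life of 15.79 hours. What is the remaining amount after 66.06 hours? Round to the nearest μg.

Number of half-lives: n = 66.06/15.79 ≈ 4.1837.
Remaining = 696.3 × (1/2)^4.1837 = 696.3 × 0.055029 ≈ 38.317 μg.

38 μg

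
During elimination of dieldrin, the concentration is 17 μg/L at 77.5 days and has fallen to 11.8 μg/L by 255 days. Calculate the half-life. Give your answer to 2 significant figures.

Over Δt = 255 − 77.5 = 177.5 days, the level fell by a factor of 17/11.8 ≈ 1.4407.
n = log₂(1.4407) ≈ 0.52675 half-lives, so t½ = 177.5/0.52675 ≈ 336.97 days.

340 days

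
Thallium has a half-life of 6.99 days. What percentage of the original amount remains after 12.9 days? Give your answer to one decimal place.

n = 12.9/6.99 ≈ 1.8455 half-lives.
Fraction remaining = (1/2)^1.8455 ≈ 0.27826, i.e. 27.826%.

27.8%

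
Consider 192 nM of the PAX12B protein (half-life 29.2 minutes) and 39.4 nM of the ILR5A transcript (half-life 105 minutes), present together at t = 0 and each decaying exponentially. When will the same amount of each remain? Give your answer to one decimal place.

92.4 minutes

Set 192·(1/2)^(t/29.2) = 39.4·(1/2)^(t/105).
Taking log₂: log₂(192/39.4) = t·(1/29.2 − 1/105).
log₂(4.8731) = 2.2848; 1/29.2 − 1/105 = 0.024723.
t = 2.2848 / 0.024723 ≈ 92.418 minutes.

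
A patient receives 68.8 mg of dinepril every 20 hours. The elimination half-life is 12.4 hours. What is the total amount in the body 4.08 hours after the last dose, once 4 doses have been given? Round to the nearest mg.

The 4 doses were given 64.08, 44.08, 24.08, 4.08 hours ago.
Total = 68.8·(1/2)^(64.08/12.4) + 68.8·(1/2)^(44.08/12.4) + 68.8·(1/2)^(24.08/12.4) + 68.8·(1/2)^(4.08/12.4)
      = 1.914 + 5.8543 + 17.906 + 54.77 ≈ 80.444 mg.

80 mg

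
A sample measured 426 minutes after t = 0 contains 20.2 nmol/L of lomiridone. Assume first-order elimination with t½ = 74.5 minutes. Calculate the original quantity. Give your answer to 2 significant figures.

1100 nmol/L

Number of half-lives elapsed: n = 426/74.5 ≈ 5.7181.
A₀ = A × 2^n = 20.2 × 2^5.7181 = 20.2 × 52.641 ≈ 1063.4 nmol/L.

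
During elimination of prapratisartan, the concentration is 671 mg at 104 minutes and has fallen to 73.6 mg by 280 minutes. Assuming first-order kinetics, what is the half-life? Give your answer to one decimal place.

55.2 minutes

Over Δt = 280 − 104 = 176 minutes, the level fell by a factor of 671/73.6 ≈ 9.1168.
n = log₂(9.1168) ≈ 3.1885 half-lives, so t½ = 176/3.1885 ≈ 55.198 minutes.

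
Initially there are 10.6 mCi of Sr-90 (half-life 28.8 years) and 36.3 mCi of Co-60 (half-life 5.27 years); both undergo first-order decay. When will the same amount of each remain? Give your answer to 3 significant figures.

11.5 years

Set 10.6·(1/2)^(t/28.8) = 36.3·(1/2)^(t/5.27).
Taking log₂: log₂(10.6/36.3) = t·(1/28.8 − 1/5.27).
log₂(0.29201) = -1.7759; 1/28.8 − 1/5.27 = -0.15503.
t = -1.7759 / -0.15503 ≈ 11.455 years.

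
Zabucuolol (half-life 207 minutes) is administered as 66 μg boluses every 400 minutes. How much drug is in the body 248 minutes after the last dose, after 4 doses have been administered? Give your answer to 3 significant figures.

38.8 μg

The 4 doses were given 1448, 1048, 648, 248 minutes ago.
Total = 66·(1/2)^(1448/207) + 66·(1/2)^(1048/207) + 66·(1/2)^(648/207) + 66·(1/2)^(248/207)
      = 0.51735 + 1.9746 + 7.5368 + 28.767 ≈ 38.796 μg.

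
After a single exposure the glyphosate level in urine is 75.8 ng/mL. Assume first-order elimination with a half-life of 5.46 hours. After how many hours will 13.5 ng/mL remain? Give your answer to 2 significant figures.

Fraction remaining = 13.5/75.8 ≈ 0.1781.
n = log₂(75.8/13.5) = ln(5.6148)/ln 2 ≈ 2.4892 half-lives.
t = n × t½ = 2.4892 × 5.46 ≈ 13.591 hours.

14 hours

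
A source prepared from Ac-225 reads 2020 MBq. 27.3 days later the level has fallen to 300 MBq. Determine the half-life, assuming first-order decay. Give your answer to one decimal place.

9.9 days

A/A₀ = 300/2020 ≈ 0.14851.
n = log₂(6.7333) ≈ 2.7513 half-lives elapsed in 27.3 days.
t½ = 27.3/2.7513 ≈ 9.9225 days.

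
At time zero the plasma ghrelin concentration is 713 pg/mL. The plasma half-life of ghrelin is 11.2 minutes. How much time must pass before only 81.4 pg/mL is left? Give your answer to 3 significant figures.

Fraction remaining = 81.4/713 ≈ 0.11417.
n = log₂(713/81.4) = ln(8.7592)/ln 2 ≈ 3.1308 half-lives.
t = n × t½ = 3.1308 × 11.2 ≈ 35.065 minutes.

35.1 minutes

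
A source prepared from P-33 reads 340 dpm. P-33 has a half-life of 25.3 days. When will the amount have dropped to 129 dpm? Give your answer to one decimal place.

Fraction remaining = 129/340 ≈ 0.37941.
n = log₂(340/129) = ln(2.6357)/ln 2 ≈ 1.3982 half-lives.
t = n × t½ = 1.3982 × 25.3 ≈ 35.374 days.

35.4 days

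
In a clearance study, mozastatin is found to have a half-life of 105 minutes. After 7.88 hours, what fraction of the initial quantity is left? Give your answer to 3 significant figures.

0.0441

7.88 hours = 472.8 minutes.
n = 472.8/105 ≈ 4.5029 half-lives.
Fraction remaining = (1/2)^4.5029 ≈ 0.044107.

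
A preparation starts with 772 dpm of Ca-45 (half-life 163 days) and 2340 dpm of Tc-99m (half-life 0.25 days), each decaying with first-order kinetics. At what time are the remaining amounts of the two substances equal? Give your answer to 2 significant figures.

Set 772·(1/2)^(t/163) = 2340·(1/2)^(t/0.25).
Taking log₂: log₂(772/2340) = t·(1/163 − 1/0.25).
log₂(0.32991) = -1.5998; 1/163 − 1/0.25 = -3.9939.
t = -1.5998 / -3.9939 ≈ 0.40057 days.

0.40 days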